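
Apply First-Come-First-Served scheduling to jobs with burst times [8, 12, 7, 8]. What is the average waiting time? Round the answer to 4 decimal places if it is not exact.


FCFS order (as given): [8, 12, 7, 8]
Waiting times:
  Job 1: wait = 0
  Job 2: wait = 8
  Job 3: wait = 20
  Job 4: wait = 27
Sum of waiting times = 55
Average waiting time = 55/4 = 13.75

13.75


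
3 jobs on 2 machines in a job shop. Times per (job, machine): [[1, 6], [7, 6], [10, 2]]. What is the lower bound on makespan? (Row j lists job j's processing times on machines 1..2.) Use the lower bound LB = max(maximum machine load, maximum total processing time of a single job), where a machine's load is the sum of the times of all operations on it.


Machine loads:
  Machine 1: 1 + 7 + 10 = 18
  Machine 2: 6 + 6 + 2 = 14
Max machine load = 18
Job totals:
  Job 1: 7
  Job 2: 13
  Job 3: 12
Max job total = 13
Lower bound = max(18, 13) = 18

18


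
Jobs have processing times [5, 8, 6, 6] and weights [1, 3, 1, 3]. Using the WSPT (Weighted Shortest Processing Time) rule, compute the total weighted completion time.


Compute p/w ratios and sort ascending (WSPT): [(6, 3), (8, 3), (5, 1), (6, 1)]
Compute weighted completion times:
  Job (p=6,w=3): C=6, w*C=3*6=18
  Job (p=8,w=3): C=14, w*C=3*14=42
  Job (p=5,w=1): C=19, w*C=1*19=19
  Job (p=6,w=1): C=25, w*C=1*25=25
Total weighted completion time = 104

104


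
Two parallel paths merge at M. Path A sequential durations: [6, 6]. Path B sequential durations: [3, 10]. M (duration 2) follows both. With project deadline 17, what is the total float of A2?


Forward pass: ES(A2) = sum of predecessors on chain A = 6
EF = ES + duration = 6 + 6 = 12
Backward pass: LF(M) = deadline = 17; LS(M) = 17 - 2 = 15
LF(A2) = LS(M) - sum(successors on chain A) = 15 - 0 = 15
LS = LF - duration = 15 - 6 = 9
Total float = LS - ES = 9 - 6 = 3

3


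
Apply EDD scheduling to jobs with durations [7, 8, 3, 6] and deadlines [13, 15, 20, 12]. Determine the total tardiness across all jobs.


Sort by due date (EDD order): [(6, 12), (7, 13), (8, 15), (3, 20)]
Compute completion times and tardiness:
  Job 1: p=6, d=12, C=6, tardiness=max(0,6-12)=0
  Job 2: p=7, d=13, C=13, tardiness=max(0,13-13)=0
  Job 3: p=8, d=15, C=21, tardiness=max(0,21-15)=6
  Job 4: p=3, d=20, C=24, tardiness=max(0,24-20)=4
Total tardiness = 10

10


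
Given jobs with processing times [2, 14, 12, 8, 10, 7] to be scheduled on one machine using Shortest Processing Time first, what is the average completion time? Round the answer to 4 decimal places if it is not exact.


Sort jobs by processing time (SPT order): [2, 7, 8, 10, 12, 14]
Compute completion times sequentially:
  Job 1: processing = 2, completes at 2
  Job 2: processing = 7, completes at 9
  Job 3: processing = 8, completes at 17
  Job 4: processing = 10, completes at 27
  Job 5: processing = 12, completes at 39
  Job 6: processing = 14, completes at 53
Sum of completion times = 147
Average completion time = 147/6 = 24.5

24.5


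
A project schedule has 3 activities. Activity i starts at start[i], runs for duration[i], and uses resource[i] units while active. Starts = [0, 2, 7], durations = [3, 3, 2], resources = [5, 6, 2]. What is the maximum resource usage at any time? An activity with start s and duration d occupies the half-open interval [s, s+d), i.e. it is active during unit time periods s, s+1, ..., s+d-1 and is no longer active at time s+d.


Each activity i is active on [start_i, start_i + duration_i).
Compute total resource usage per time slot:
  t=0: active resources = [5], total = 5
  t=1: active resources = [5], total = 5
  t=2: active resources = [5, 6], total = 11
  t=3: active resources = [6], total = 6
  t=4: active resources = [6], total = 6
  t=5: active resources = [], total = 0
  t=6: active resources = [], total = 0
  t=7: active resources = [2], total = 2
  t=8: active resources = [2], total = 2
Peak resource demand = 11

11


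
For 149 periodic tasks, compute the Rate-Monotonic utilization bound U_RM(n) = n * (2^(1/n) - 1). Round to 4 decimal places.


Compute 2^(1/149) = 1.0046628318
Subtract 1: 1.0046628318 - 1 = 0.0046628318
Multiply by n: 149 * 0.0046628318 = 0.6947619382
Round to 4 dp: 0.6948

0.6948


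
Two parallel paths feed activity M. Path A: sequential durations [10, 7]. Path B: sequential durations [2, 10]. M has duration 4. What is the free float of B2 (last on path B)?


ES(B2) = sum of predecessors on chain B = 2
EF(B2) = ES + duration = 2 + 10 = 12
Successor of B2 is M. ES(M) = max(sum(A), sum(B)) = max(17, 12) = 17
Free float = ES(successor) - EF(current) = 17 - 12 = 5

5


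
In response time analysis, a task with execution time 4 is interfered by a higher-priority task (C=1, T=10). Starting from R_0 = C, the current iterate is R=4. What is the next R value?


R_next = C + ceil(R_prev / T_hp) * C_hp
ceil(4 / 10) = ceil(0.4) = 1
Interference = 1 * 1 = 1
R_next = 4 + 1 = 5

5


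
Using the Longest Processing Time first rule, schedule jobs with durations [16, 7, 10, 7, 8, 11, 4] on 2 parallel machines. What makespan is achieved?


Sort jobs in decreasing order (LPT): [16, 11, 10, 8, 7, 7, 4]
Assign each job to the least loaded machine:
  Machine 1: jobs [16, 8, 7], load = 31
  Machine 2: jobs [11, 10, 7, 4], load = 32
Makespan = max load = 32

32


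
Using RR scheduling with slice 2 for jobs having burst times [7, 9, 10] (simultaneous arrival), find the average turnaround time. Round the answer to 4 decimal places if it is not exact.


Time quantum = 2
Execution trace:
  J1 runs 2 units, time = 2
  J2 runs 2 units, time = 4
  J3 runs 2 units, time = 6
  J1 runs 2 units, time = 8
  J2 runs 2 units, time = 10
  J3 runs 2 units, time = 12
  J1 runs 2 units, time = 14
  J2 runs 2 units, time = 16
  J3 runs 2 units, time = 18
  J1 runs 1 units, time = 19
  J2 runs 2 units, time = 21
  J3 runs 2 units, time = 23
  J2 runs 1 units, time = 24
  J3 runs 2 units, time = 26
Finish times: [19, 24, 26]
Average turnaround = 69/3 = 23.0

23.0


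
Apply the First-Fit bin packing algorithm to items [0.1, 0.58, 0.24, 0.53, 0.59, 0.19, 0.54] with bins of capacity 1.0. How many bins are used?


Place items sequentially using First-Fit:
  Item 0.1 -> new Bin 1
  Item 0.58 -> Bin 1 (now 0.68)
  Item 0.24 -> Bin 1 (now 0.92)
  Item 0.53 -> new Bin 2
  Item 0.59 -> new Bin 3
  Item 0.19 -> Bin 2 (now 0.72)
  Item 0.54 -> new Bin 4
Total bins used = 4

4


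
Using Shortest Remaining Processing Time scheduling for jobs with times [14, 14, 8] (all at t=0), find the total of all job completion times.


Since all jobs arrive at t=0, SRPT equals SPT ordering.
SPT order: [8, 14, 14]
Completion times:
  Job 1: p=8, C=8
  Job 2: p=14, C=22
  Job 3: p=14, C=36
Total completion time = 8 + 22 + 36 = 66

66


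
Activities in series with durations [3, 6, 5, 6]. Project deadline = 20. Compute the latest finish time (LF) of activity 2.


LF(activity 2) = deadline - sum of successor durations
Successors: activities 3 through 4 with durations [5, 6]
Sum of successor durations = 11
LF = 20 - 11 = 9

9


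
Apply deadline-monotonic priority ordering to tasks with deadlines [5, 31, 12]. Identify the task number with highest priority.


Sort tasks by relative deadline (ascending):
  Task 1: deadline = 5
  Task 3: deadline = 12
  Task 2: deadline = 31
Priority order (highest first): [1, 3, 2]
Highest priority task = 1

1


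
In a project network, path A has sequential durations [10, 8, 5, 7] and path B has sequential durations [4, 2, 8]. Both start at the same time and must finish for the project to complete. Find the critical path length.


Path A total = 10 + 8 + 5 + 7 = 30
Path B total = 4 + 2 + 8 = 14
Critical path = longest path = max(30, 14) = 30

30


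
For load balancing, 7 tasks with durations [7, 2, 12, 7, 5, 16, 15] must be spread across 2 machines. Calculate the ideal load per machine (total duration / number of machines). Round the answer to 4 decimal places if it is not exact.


Total processing time = 7 + 2 + 12 + 7 + 5 + 16 + 15 = 64
Number of machines = 2
Ideal balanced load = 64 / 2 = 32.0

32.0


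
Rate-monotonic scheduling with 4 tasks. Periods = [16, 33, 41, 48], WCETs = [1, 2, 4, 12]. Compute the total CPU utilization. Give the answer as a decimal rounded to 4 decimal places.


Compute individual utilizations (exact fractions):
  Task 1: C/T = 1/16 (approx. 0.0625)
  Task 2: C/T = 2/33 (approx. 0.0606)
  Task 3: C/T = 4/41 (approx. 0.0976)
  Task 4: C/T = 12/48 = 1/4 (approx. 0.25)
Total utilization U = 1/16 + 2/33 + 4/41 + 1/4 = 10189/21648
Rounded to 4 decimal places: U = 0.4707
RM (Liu & Layland) bound for 4 tasks = 0.756828; compare with U = 10189/21648 (approx. 0.470667)
U <= bound, so schedulable by RM sufficient condition.

0.4707


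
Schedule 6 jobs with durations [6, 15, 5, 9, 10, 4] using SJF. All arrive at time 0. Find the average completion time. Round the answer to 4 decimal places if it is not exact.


SJF order (ascending): [4, 5, 6, 9, 10, 15]
Completion times:
  Job 1: burst=4, C=4
  Job 2: burst=5, C=9
  Job 3: burst=6, C=15
  Job 4: burst=9, C=24
  Job 5: burst=10, C=34
  Job 6: burst=15, C=49
Average completion = 135/6 = 22.5

22.5


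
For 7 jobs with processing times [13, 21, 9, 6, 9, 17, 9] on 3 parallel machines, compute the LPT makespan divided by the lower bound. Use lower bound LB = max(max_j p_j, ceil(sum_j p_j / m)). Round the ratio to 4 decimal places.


LPT order: [21, 17, 13, 9, 9, 9, 6]
Machine loads after assignment: [30, 26, 28]
LPT makespan = 30
Lower bound = max(max_job, ceil(total/3)) = max(21, 28) = 28
Ratio = 30 / 28 = 1.0714

1.0714


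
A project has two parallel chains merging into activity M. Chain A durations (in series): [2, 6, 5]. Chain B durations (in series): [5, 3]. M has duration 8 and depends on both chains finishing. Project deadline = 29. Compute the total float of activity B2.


Forward pass: ES(B2) = sum of predecessors on chain B = 5
EF = ES + duration = 5 + 3 = 8
Backward pass: LF(M) = deadline = 29; LS(M) = 29 - 8 = 21
LF(B2) = LS(M) - sum(successors on chain B) = 21 - 0 = 21
LS = LF - duration = 21 - 3 = 18
Total float = LS - ES = 18 - 5 = 13

13


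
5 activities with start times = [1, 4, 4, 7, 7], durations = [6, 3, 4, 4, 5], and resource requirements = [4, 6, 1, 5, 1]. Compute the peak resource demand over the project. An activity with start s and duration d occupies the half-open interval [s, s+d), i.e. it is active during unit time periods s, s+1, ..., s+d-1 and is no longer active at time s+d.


Each activity i is active on [start_i, start_i + duration_i).
Compute total resource usage per time slot:
  t=0: active resources = [], total = 0
  t=1: active resources = [4], total = 4
  t=2: active resources = [4], total = 4
  t=3: active resources = [4], total = 4
  t=4: active resources = [4, 6, 1], total = 11
  t=5: active resources = [4, 6, 1], total = 11
  t=6: active resources = [4, 6, 1], total = 11
  t=7: active resources = [1, 5, 1], total = 7
  t=8: active resources = [5, 1], total = 6
  t=9: active resources = [5, 1], total = 6
  t=10: active resources = [5, 1], total = 6
  t=11: active resources = [1], total = 1
Peak resource demand = 11

11


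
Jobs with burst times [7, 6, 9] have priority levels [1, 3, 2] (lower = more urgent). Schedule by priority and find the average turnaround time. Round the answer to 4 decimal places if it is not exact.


Sort by priority (ascending = highest first):
Order: [(1, 7), (2, 9), (3, 6)]
Completion times:
  Priority 1, burst=7, C=7
  Priority 2, burst=9, C=16
  Priority 3, burst=6, C=22
Average turnaround = 45/3 = 15.0

15.0


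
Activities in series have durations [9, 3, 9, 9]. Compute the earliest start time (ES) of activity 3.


Activity 3 starts after activities 1 through 2 complete.
Predecessor durations: [9, 3]
ES = 9 + 3 = 12

12


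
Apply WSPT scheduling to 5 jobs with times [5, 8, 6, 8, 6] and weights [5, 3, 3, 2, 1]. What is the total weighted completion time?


Compute p/w ratios and sort ascending (WSPT): [(5, 5), (6, 3), (8, 3), (8, 2), (6, 1)]
Compute weighted completion times:
  Job (p=5,w=5): C=5, w*C=5*5=25
  Job (p=6,w=3): C=11, w*C=3*11=33
  Job (p=8,w=3): C=19, w*C=3*19=57
  Job (p=8,w=2): C=27, w*C=2*27=54
  Job (p=6,w=1): C=33, w*C=1*33=33
Total weighted completion time = 202

202


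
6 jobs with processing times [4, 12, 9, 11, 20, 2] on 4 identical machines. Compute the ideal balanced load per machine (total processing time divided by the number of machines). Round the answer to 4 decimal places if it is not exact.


Total processing time = 4 + 12 + 9 + 11 + 20 + 2 = 58
Number of machines = 4
Ideal balanced load = 58 / 4 = 14.5

14.5


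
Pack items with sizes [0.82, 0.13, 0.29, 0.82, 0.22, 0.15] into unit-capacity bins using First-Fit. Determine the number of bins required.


Place items sequentially using First-Fit:
  Item 0.82 -> new Bin 1
  Item 0.13 -> Bin 1 (now 0.95)
  Item 0.29 -> new Bin 2
  Item 0.82 -> new Bin 3
  Item 0.22 -> Bin 2 (now 0.51)
  Item 0.15 -> Bin 2 (now 0.66)
Total bins used = 3

3


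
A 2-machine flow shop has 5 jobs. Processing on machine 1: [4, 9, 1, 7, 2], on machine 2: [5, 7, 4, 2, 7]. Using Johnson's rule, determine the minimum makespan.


Apply Johnson's rule:
  Group 1 (a <= b): [(3, 1, 4), (5, 2, 7), (1, 4, 5)]
  Group 2 (a > b): [(2, 9, 7), (4, 7, 2)]
Optimal job order: [3, 5, 1, 2, 4]
Schedule:
  Job 3: M1 done at 1, M2 done at 5
  Job 5: M1 done at 3, M2 done at 12
  Job 1: M1 done at 7, M2 done at 17
  Job 2: M1 done at 16, M2 done at 24
  Job 4: M1 done at 23, M2 done at 26
Makespan = 26

26


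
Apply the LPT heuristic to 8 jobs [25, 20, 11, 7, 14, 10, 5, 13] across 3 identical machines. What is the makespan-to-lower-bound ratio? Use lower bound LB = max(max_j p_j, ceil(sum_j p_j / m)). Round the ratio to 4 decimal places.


LPT order: [25, 20, 14, 13, 11, 10, 7, 5]
Machine loads after assignment: [35, 36, 34]
LPT makespan = 36
Lower bound = max(max_job, ceil(total/3)) = max(25, 35) = 35
Ratio = 36 / 35 = 1.0286

1.0286


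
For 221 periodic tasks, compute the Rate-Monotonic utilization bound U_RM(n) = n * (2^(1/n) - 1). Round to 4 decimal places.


Compute 2^(1/221) = 1.0031413363
Subtract 1: 1.0031413363 - 1 = 0.0031413363
Multiply by n: 221 * 0.0031413363 = 0.6942353223
Round to 4 dp: 0.6942

0.6942


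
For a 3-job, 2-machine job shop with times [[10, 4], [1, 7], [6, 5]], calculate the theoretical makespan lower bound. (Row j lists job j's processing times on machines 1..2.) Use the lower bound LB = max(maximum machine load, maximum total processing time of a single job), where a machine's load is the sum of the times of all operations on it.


Machine loads:
  Machine 1: 10 + 1 + 6 = 17
  Machine 2: 4 + 7 + 5 = 16
Max machine load = 17
Job totals:
  Job 1: 14
  Job 2: 8
  Job 3: 11
Max job total = 14
Lower bound = max(17, 14) = 17

17


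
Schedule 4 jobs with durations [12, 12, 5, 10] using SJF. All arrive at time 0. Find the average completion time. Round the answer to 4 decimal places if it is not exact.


SJF order (ascending): [5, 10, 12, 12]
Completion times:
  Job 1: burst=5, C=5
  Job 2: burst=10, C=15
  Job 3: burst=12, C=27
  Job 4: burst=12, C=39
Average completion = 86/4 = 21.5

21.5


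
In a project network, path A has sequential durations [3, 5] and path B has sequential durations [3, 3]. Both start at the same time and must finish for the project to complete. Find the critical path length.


Path A total = 3 + 5 = 8
Path B total = 3 + 3 = 6
Critical path = longest path = max(8, 6) = 8

8


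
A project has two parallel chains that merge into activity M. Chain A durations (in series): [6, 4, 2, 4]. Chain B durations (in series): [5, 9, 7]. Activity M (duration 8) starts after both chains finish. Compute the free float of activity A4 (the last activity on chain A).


ES(A4) = sum of predecessors on chain A = 12
EF(A4) = ES + duration = 12 + 4 = 16
Successor of A4 is M. ES(M) = max(sum(A), sum(B)) = max(16, 21) = 21
Free float = ES(successor) - EF(current) = 21 - 16 = 5

5


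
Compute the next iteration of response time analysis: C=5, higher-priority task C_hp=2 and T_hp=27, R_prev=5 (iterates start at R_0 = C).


R_next = C + ceil(R_prev / T_hp) * C_hp
ceil(5 / 27) = ceil(0.1852) = 1
Interference = 1 * 2 = 2
R_next = 5 + 2 = 7

7


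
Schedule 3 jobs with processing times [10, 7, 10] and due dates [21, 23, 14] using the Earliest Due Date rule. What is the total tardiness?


Sort by due date (EDD order): [(10, 14), (10, 21), (7, 23)]
Compute completion times and tardiness:
  Job 1: p=10, d=14, C=10, tardiness=max(0,10-14)=0
  Job 2: p=10, d=21, C=20, tardiness=max(0,20-21)=0
  Job 3: p=7, d=23, C=27, tardiness=max(0,27-23)=4
Total tardiness = 4

4


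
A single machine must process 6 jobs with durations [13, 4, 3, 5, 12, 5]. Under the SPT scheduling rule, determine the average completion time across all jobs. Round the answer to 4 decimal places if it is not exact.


Sort jobs by processing time (SPT order): [3, 4, 5, 5, 12, 13]
Compute completion times sequentially:
  Job 1: processing = 3, completes at 3
  Job 2: processing = 4, completes at 7
  Job 3: processing = 5, completes at 12
  Job 4: processing = 5, completes at 17
  Job 5: processing = 12, completes at 29
  Job 6: processing = 13, completes at 42
Sum of completion times = 110
Average completion time = 110/6 = 18.3333

18.3333


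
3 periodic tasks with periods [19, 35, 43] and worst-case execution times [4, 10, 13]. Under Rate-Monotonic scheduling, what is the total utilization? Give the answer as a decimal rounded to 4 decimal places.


Compute individual utilizations (exact fractions):
  Task 1: C/T = 4/19 (approx. 0.2105)
  Task 2: C/T = 10/35 = 2/7 (approx. 0.2857)
  Task 3: C/T = 13/43 (approx. 0.3023)
Total utilization U = 4/19 + 2/7 + 13/43 = 4567/5719
Rounded to 4 decimal places: U = 0.7986
RM (Liu & Layland) bound for 3 tasks = 0.779763; compare with U = 4567/5719 (approx. 0.798566)
bound < U <= 1, so the RM sufficient condition is not met (inconclusive; an exact test such as response-time analysis is needed).

0.7986


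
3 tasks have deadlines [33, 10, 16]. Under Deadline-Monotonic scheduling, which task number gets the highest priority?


Sort tasks by relative deadline (ascending):
  Task 2: deadline = 10
  Task 3: deadline = 16
  Task 1: deadline = 33
Priority order (highest first): [2, 3, 1]
Highest priority task = 2

2


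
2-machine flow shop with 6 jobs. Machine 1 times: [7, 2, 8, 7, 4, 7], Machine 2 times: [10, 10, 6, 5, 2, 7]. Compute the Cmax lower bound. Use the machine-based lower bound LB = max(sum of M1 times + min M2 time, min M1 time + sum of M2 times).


LB1 = sum(M1 times) + min(M2 times) = 35 + 2 = 37
LB2 = min(M1 times) + sum(M2 times) = 2 + 40 = 42
Lower bound = max(LB1, LB2) = max(37, 42) = 42

42


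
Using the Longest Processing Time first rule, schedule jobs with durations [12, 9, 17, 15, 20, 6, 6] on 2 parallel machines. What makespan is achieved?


Sort jobs in decreasing order (LPT): [20, 17, 15, 12, 9, 6, 6]
Assign each job to the least loaded machine:
  Machine 1: jobs [20, 12, 9], load = 41
  Machine 2: jobs [17, 15, 6, 6], load = 44
Makespan = max load = 44

44


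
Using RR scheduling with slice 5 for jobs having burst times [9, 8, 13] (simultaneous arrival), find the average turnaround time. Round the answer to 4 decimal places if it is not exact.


Time quantum = 5
Execution trace:
  J1 runs 5 units, time = 5
  J2 runs 5 units, time = 10
  J3 runs 5 units, time = 15
  J1 runs 4 units, time = 19
  J2 runs 3 units, time = 22
  J3 runs 5 units, time = 27
  J3 runs 3 units, time = 30
Finish times: [19, 22, 30]
Average turnaround = 71/3 = 23.6667

23.6667


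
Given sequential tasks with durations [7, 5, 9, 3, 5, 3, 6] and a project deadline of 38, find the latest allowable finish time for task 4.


LF(activity 4) = deadline - sum of successor durations
Successors: activities 5 through 7 with durations [5, 3, 6]
Sum of successor durations = 14
LF = 38 - 14 = 24

24


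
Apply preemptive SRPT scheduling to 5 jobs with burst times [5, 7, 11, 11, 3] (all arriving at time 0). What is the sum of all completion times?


Since all jobs arrive at t=0, SRPT equals SPT ordering.
SPT order: [3, 5, 7, 11, 11]
Completion times:
  Job 1: p=3, C=3
  Job 2: p=5, C=8
  Job 3: p=7, C=15
  Job 4: p=11, C=26
  Job 5: p=11, C=37
Total completion time = 3 + 8 + 15 + 26 + 37 = 89

89


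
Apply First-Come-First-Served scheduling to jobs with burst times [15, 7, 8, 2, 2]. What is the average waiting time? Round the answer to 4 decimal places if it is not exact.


FCFS order (as given): [15, 7, 8, 2, 2]
Waiting times:
  Job 1: wait = 0
  Job 2: wait = 15
  Job 3: wait = 22
  Job 4: wait = 30
  Job 5: wait = 32
Sum of waiting times = 99
Average waiting time = 99/5 = 19.8

19.8


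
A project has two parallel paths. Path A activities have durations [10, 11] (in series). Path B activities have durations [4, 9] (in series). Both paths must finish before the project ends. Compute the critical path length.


Path A total = 10 + 11 = 21
Path B total = 4 + 9 = 13
Critical path = longest path = max(21, 13) = 21

21


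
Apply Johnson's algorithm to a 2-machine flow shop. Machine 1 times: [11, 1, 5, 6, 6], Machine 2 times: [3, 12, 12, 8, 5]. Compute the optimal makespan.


Apply Johnson's rule:
  Group 1 (a <= b): [(2, 1, 12), (3, 5, 12), (4, 6, 8)]
  Group 2 (a > b): [(5, 6, 5), (1, 11, 3)]
Optimal job order: [2, 3, 4, 5, 1]
Schedule:
  Job 2: M1 done at 1, M2 done at 13
  Job 3: M1 done at 6, M2 done at 25
  Job 4: M1 done at 12, M2 done at 33
  Job 5: M1 done at 18, M2 done at 38
  Job 1: M1 done at 29, M2 done at 41
Makespan = 41

41


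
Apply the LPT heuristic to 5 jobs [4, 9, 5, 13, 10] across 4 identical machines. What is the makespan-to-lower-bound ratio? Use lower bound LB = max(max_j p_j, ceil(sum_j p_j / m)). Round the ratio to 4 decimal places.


LPT order: [13, 10, 9, 5, 4]
Machine loads after assignment: [13, 10, 9, 9]
LPT makespan = 13
Lower bound = max(max_job, ceil(total/4)) = max(13, 11) = 13
Ratio = 13 / 13 = 1.0

1.0


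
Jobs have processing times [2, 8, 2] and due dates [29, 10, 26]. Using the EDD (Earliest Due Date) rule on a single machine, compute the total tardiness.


Sort by due date (EDD order): [(8, 10), (2, 26), (2, 29)]
Compute completion times and tardiness:
  Job 1: p=8, d=10, C=8, tardiness=max(0,8-10)=0
  Job 2: p=2, d=26, C=10, tardiness=max(0,10-26)=0
  Job 3: p=2, d=29, C=12, tardiness=max(0,12-29)=0
Total tardiness = 0

0


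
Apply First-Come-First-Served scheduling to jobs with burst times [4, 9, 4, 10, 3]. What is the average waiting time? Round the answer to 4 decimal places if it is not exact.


FCFS order (as given): [4, 9, 4, 10, 3]
Waiting times:
  Job 1: wait = 0
  Job 2: wait = 4
  Job 3: wait = 13
  Job 4: wait = 17
  Job 5: wait = 27
Sum of waiting times = 61
Average waiting time = 61/5 = 12.2

12.2


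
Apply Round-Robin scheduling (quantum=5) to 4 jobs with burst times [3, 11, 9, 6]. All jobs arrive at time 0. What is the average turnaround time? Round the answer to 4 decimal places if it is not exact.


Time quantum = 5
Execution trace:
  J1 runs 3 units, time = 3
  J2 runs 5 units, time = 8
  J3 runs 5 units, time = 13
  J4 runs 5 units, time = 18
  J2 runs 5 units, time = 23
  J3 runs 4 units, time = 27
  J4 runs 1 units, time = 28
  J2 runs 1 units, time = 29
Finish times: [3, 29, 27, 28]
Average turnaround = 87/4 = 21.75

21.75


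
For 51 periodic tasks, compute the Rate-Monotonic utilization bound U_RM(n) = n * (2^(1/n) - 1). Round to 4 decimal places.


Compute 2^(1/51) = 1.0136839003
Subtract 1: 1.0136839003 - 1 = 0.0136839003
Multiply by n: 51 * 0.0136839003 = 0.6978789153
Round to 4 dp: 0.6979

0.6979


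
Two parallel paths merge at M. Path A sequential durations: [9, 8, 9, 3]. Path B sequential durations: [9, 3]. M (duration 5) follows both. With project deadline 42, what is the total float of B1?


Forward pass: ES(B1) = sum of predecessors on chain B = 0
EF = ES + duration = 0 + 9 = 9
Backward pass: LF(M) = deadline = 42; LS(M) = 42 - 5 = 37
LF(B1) = LS(M) - sum(successors on chain B) = 37 - 3 = 34
LS = LF - duration = 34 - 9 = 25
Total float = LS - ES = 25 - 0 = 25

25


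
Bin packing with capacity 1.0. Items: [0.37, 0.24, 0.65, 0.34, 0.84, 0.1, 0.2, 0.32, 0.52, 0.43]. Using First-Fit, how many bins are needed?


Place items sequentially using First-Fit:
  Item 0.37 -> new Bin 1
  Item 0.24 -> Bin 1 (now 0.61)
  Item 0.65 -> new Bin 2
  Item 0.34 -> Bin 1 (now 0.95)
  Item 0.84 -> new Bin 3
  Item 0.1 -> Bin 2 (now 0.75)
  Item 0.2 -> Bin 2 (now 0.95)
  Item 0.32 -> new Bin 4
  Item 0.52 -> Bin 4 (now 0.84)
  Item 0.43 -> new Bin 5
Total bins used = 5

5


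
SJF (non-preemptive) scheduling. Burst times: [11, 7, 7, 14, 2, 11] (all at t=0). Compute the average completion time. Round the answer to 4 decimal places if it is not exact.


SJF order (ascending): [2, 7, 7, 11, 11, 14]
Completion times:
  Job 1: burst=2, C=2
  Job 2: burst=7, C=9
  Job 3: burst=7, C=16
  Job 4: burst=11, C=27
  Job 5: burst=11, C=38
  Job 6: burst=14, C=52
Average completion = 144/6 = 24.0

24.0


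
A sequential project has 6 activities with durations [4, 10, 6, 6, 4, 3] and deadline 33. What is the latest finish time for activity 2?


LF(activity 2) = deadline - sum of successor durations
Successors: activities 3 through 6 with durations [6, 6, 4, 3]
Sum of successor durations = 19
LF = 33 - 19 = 14

14


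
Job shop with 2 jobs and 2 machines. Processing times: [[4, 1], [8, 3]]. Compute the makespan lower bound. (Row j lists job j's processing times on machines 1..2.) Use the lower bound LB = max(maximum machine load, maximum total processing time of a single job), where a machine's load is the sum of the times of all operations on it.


Machine loads:
  Machine 1: 4 + 8 = 12
  Machine 2: 1 + 3 = 4
Max machine load = 12
Job totals:
  Job 1: 5
  Job 2: 11
Max job total = 11
Lower bound = max(12, 11) = 12

12


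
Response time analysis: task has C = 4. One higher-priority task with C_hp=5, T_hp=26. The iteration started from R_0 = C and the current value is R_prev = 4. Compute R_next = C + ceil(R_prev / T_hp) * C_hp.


R_next = C + ceil(R_prev / T_hp) * C_hp
ceil(4 / 26) = ceil(0.1538) = 1
Interference = 1 * 5 = 5
R_next = 4 + 5 = 9

9


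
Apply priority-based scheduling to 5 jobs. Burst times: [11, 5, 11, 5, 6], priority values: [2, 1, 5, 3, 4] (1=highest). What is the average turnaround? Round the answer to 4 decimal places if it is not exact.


Sort by priority (ascending = highest first):
Order: [(1, 5), (2, 11), (3, 5), (4, 6), (5, 11)]
Completion times:
  Priority 1, burst=5, C=5
  Priority 2, burst=11, C=16
  Priority 3, burst=5, C=21
  Priority 4, burst=6, C=27
  Priority 5, burst=11, C=38
Average turnaround = 107/5 = 21.4

21.4


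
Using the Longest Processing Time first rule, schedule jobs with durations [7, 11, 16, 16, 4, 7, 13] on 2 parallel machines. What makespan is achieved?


Sort jobs in decreasing order (LPT): [16, 16, 13, 11, 7, 7, 4]
Assign each job to the least loaded machine:
  Machine 1: jobs [16, 13, 7], load = 36
  Machine 2: jobs [16, 11, 7, 4], load = 38
Makespan = max load = 38

38


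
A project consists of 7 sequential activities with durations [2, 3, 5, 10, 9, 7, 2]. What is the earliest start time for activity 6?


Activity 6 starts after activities 1 through 5 complete.
Predecessor durations: [2, 3, 5, 10, 9]
ES = 2 + 3 + 5 + 10 + 9 = 29

29


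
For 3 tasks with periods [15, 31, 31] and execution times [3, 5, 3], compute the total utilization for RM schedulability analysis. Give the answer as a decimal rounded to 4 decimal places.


Compute individual utilizations (exact fractions):
  Task 1: C/T = 3/15 = 1/5 (approx. 0.2)
  Task 2: C/T = 5/31 (approx. 0.1613)
  Task 3: C/T = 3/31 (approx. 0.0968)
Total utilization U = 1/5 + 5/31 + 3/31 = 71/155
Rounded to 4 decimal places: U = 0.4581
RM (Liu & Layland) bound for 3 tasks = 0.779763; compare with U = 71/155 (approx. 0.458065)
U <= bound, so schedulable by RM sufficient condition.

0.4581


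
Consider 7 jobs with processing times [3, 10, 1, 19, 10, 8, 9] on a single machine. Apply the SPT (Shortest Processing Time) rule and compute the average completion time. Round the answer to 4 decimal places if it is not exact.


Sort jobs by processing time (SPT order): [1, 3, 8, 9, 10, 10, 19]
Compute completion times sequentially:
  Job 1: processing = 1, completes at 1
  Job 2: processing = 3, completes at 4
  Job 3: processing = 8, completes at 12
  Job 4: processing = 9, completes at 21
  Job 5: processing = 10, completes at 31
  Job 6: processing = 10, completes at 41
  Job 7: processing = 19, completes at 60
Sum of completion times = 170
Average completion time = 170/7 = 24.2857

24.2857


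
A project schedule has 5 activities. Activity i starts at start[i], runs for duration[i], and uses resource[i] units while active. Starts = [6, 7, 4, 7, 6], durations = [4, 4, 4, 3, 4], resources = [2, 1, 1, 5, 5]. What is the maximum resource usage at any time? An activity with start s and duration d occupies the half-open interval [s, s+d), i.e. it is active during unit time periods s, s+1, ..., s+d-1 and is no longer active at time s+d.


Each activity i is active on [start_i, start_i + duration_i).
Compute total resource usage per time slot:
  t=0: active resources = [], total = 0
  t=1: active resources = [], total = 0
  t=2: active resources = [], total = 0
  t=3: active resources = [], total = 0
  t=4: active resources = [1], total = 1
  t=5: active resources = [1], total = 1
  t=6: active resources = [2, 1, 5], total = 8
  t=7: active resources = [2, 1, 1, 5, 5], total = 14
  t=8: active resources = [2, 1, 5, 5], total = 13
  t=9: active resources = [2, 1, 5, 5], total = 13
  t=10: active resources = [1], total = 1
Peak resource demand = 14

14


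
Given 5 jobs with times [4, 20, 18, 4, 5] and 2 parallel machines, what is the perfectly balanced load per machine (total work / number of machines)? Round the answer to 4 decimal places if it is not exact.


Total processing time = 4 + 20 + 18 + 4 + 5 = 51
Number of machines = 2
Ideal balanced load = 51 / 2 = 25.5

25.5


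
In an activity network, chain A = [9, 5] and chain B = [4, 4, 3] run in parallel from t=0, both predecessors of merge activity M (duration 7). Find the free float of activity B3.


ES(B3) = sum of predecessors on chain B = 8
EF(B3) = ES + duration = 8 + 3 = 11
Successor of B3 is M. ES(M) = max(sum(A), sum(B)) = max(14, 11) = 14
Free float = ES(successor) - EF(current) = 14 - 11 = 3

3


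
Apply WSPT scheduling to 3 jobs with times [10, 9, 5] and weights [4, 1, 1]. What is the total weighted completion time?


Compute p/w ratios and sort ascending (WSPT): [(10, 4), (5, 1), (9, 1)]
Compute weighted completion times:
  Job (p=10,w=4): C=10, w*C=4*10=40
  Job (p=5,w=1): C=15, w*C=1*15=15
  Job (p=9,w=1): C=24, w*C=1*24=24
Total weighted completion time = 79

79


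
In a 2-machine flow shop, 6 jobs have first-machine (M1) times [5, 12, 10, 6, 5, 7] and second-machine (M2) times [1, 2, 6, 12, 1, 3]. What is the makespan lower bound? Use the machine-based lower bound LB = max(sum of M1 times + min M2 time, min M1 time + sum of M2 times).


LB1 = sum(M1 times) + min(M2 times) = 45 + 1 = 46
LB2 = min(M1 times) + sum(M2 times) = 5 + 25 = 30
Lower bound = max(LB1, LB2) = max(46, 30) = 46

46


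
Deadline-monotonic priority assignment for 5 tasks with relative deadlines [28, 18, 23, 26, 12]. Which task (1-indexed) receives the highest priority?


Sort tasks by relative deadline (ascending):
  Task 5: deadline = 12
  Task 2: deadline = 18
  Task 3: deadline = 23
  Task 4: deadline = 26
  Task 1: deadline = 28
Priority order (highest first): [5, 2, 3, 4, 1]
Highest priority task = 5

5


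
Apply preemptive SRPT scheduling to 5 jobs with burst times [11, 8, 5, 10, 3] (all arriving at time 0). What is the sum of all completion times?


Since all jobs arrive at t=0, SRPT equals SPT ordering.
SPT order: [3, 5, 8, 10, 11]
Completion times:
  Job 1: p=3, C=3
  Job 2: p=5, C=8
  Job 3: p=8, C=16
  Job 4: p=10, C=26
  Job 5: p=11, C=37
Total completion time = 3 + 8 + 16 + 26 + 37 = 90

90


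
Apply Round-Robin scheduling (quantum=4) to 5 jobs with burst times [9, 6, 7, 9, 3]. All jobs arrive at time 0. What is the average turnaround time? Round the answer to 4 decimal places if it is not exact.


Time quantum = 4
Execution trace:
  J1 runs 4 units, time = 4
  J2 runs 4 units, time = 8
  J3 runs 4 units, time = 12
  J4 runs 4 units, time = 16
  J5 runs 3 units, time = 19
  J1 runs 4 units, time = 23
  J2 runs 2 units, time = 25
  J3 runs 3 units, time = 28
  J4 runs 4 units, time = 32
  J1 runs 1 units, time = 33
  J4 runs 1 units, time = 34
Finish times: [33, 25, 28, 34, 19]
Average turnaround = 139/5 = 27.8

27.8


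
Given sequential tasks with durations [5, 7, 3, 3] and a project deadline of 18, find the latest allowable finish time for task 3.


LF(activity 3) = deadline - sum of successor durations
Successors: activities 4 through 4 with durations [3]
Sum of successor durations = 3
LF = 18 - 3 = 15

15


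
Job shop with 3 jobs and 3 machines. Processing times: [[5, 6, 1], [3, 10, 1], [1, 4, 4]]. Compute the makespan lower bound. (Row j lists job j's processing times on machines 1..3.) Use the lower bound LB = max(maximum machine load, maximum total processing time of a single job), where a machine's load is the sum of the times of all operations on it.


Machine loads:
  Machine 1: 5 + 3 + 1 = 9
  Machine 2: 6 + 10 + 4 = 20
  Machine 3: 1 + 1 + 4 = 6
Max machine load = 20
Job totals:
  Job 1: 12
  Job 2: 14
  Job 3: 9
Max job total = 14
Lower bound = max(20, 14) = 20

20


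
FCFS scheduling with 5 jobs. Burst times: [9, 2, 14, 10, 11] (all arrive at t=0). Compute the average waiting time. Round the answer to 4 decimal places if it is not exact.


FCFS order (as given): [9, 2, 14, 10, 11]
Waiting times:
  Job 1: wait = 0
  Job 2: wait = 9
  Job 3: wait = 11
  Job 4: wait = 25
  Job 5: wait = 35
Sum of waiting times = 80
Average waiting time = 80/5 = 16.0

16.0


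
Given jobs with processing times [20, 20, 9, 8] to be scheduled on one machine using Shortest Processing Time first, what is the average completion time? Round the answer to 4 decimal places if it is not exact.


Sort jobs by processing time (SPT order): [8, 9, 20, 20]
Compute completion times sequentially:
  Job 1: processing = 8, completes at 8
  Job 2: processing = 9, completes at 17
  Job 3: processing = 20, completes at 37
  Job 4: processing = 20, completes at 57
Sum of completion times = 119
Average completion time = 119/4 = 29.75

29.75


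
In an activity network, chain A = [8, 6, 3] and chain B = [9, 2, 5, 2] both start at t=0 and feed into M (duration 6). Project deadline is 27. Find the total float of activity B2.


Forward pass: ES(B2) = sum of predecessors on chain B = 9
EF = ES + duration = 9 + 2 = 11
Backward pass: LF(M) = deadline = 27; LS(M) = 27 - 6 = 21
LF(B2) = LS(M) - sum(successors on chain B) = 21 - 7 = 14
LS = LF - duration = 14 - 2 = 12
Total float = LS - ES = 12 - 9 = 3

3


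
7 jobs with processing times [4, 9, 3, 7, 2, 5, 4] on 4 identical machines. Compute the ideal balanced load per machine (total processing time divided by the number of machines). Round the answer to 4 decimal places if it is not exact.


Total processing time = 4 + 9 + 3 + 7 + 2 + 5 + 4 = 34
Number of machines = 4
Ideal balanced load = 34 / 4 = 8.5

8.5


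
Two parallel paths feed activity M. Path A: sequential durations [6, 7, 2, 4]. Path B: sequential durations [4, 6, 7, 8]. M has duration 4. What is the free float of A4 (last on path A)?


ES(A4) = sum of predecessors on chain A = 15
EF(A4) = ES + duration = 15 + 4 = 19
Successor of A4 is M. ES(M) = max(sum(A), sum(B)) = max(19, 25) = 25
Free float = ES(successor) - EF(current) = 25 - 19 = 6

6


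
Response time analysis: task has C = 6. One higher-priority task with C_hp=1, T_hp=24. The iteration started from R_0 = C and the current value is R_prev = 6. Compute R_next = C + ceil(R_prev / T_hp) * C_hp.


R_next = C + ceil(R_prev / T_hp) * C_hp
ceil(6 / 24) = ceil(0.25) = 1
Interference = 1 * 1 = 1
R_next = 6 + 1 = 7

7


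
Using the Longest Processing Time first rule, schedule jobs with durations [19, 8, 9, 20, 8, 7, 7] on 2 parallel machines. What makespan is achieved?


Sort jobs in decreasing order (LPT): [20, 19, 9, 8, 8, 7, 7]
Assign each job to the least loaded machine:
  Machine 1: jobs [20, 8, 8], load = 36
  Machine 2: jobs [19, 9, 7, 7], load = 42
Makespan = max load = 42

42


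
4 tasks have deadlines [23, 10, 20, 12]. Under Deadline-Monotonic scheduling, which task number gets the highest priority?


Sort tasks by relative deadline (ascending):
  Task 2: deadline = 10
  Task 4: deadline = 12
  Task 3: deadline = 20
  Task 1: deadline = 23
Priority order (highest first): [2, 4, 3, 1]
Highest priority task = 2

2


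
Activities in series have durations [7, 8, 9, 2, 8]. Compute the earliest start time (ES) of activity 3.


Activity 3 starts after activities 1 through 2 complete.
Predecessor durations: [7, 8]
ES = 7 + 8 = 15

15


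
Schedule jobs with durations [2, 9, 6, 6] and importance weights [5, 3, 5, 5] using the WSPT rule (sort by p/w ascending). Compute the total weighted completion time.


Compute p/w ratios and sort ascending (WSPT): [(2, 5), (6, 5), (6, 5), (9, 3)]
Compute weighted completion times:
  Job (p=2,w=5): C=2, w*C=5*2=10
  Job (p=6,w=5): C=8, w*C=5*8=40
  Job (p=6,w=5): C=14, w*C=5*14=70
  Job (p=9,w=3): C=23, w*C=3*23=69
Total weighted completion time = 189

189


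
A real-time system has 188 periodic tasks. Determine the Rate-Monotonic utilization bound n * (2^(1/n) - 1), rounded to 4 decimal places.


Compute 2^(1/188) = 1.0036937583
Subtract 1: 1.0036937583 - 1 = 0.0036937583
Multiply by n: 188 * 0.0036937583 = 0.6944265604
Round to 4 dp: 0.6944

0.6944


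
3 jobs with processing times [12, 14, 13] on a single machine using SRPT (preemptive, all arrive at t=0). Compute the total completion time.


Since all jobs arrive at t=0, SRPT equals SPT ordering.
SPT order: [12, 13, 14]
Completion times:
  Job 1: p=12, C=12
  Job 2: p=13, C=25
  Job 3: p=14, C=39
Total completion time = 12 + 25 + 39 = 76

76


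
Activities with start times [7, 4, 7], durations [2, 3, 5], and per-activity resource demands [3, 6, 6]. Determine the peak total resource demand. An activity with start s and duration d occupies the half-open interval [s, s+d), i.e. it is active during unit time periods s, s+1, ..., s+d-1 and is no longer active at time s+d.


Each activity i is active on [start_i, start_i + duration_i).
Compute total resource usage per time slot:
  t=0: active resources = [], total = 0
  t=1: active resources = [], total = 0
  t=2: active resources = [], total = 0
  t=3: active resources = [], total = 0
  t=4: active resources = [6], total = 6
  t=5: active resources = [6], total = 6
  t=6: active resources = [6], total = 6
  t=7: active resources = [3, 6], total = 9
  t=8: active resources = [3, 6], total = 9
  t=9: active resources = [6], total = 6
  t=10: active resources = [6], total = 6
  t=11: active resources = [6], total = 6
Peak resource demand = 9

9


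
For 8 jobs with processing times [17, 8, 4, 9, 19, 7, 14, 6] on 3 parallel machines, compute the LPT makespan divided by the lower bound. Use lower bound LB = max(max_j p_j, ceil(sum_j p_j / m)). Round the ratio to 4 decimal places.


LPT order: [19, 17, 14, 9, 8, 7, 6, 4]
Machine loads after assignment: [26, 29, 29]
LPT makespan = 29
Lower bound = max(max_job, ceil(total/3)) = max(19, 28) = 28
Ratio = 29 / 28 = 1.0357

1.0357


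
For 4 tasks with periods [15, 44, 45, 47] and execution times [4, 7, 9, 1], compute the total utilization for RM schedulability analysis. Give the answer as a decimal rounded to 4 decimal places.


Compute individual utilizations (exact fractions):
  Task 1: C/T = 4/15 (approx. 0.2667)
  Task 2: C/T = 7/44 (approx. 0.1591)
  Task 3: C/T = 9/45 = 1/5 (approx. 0.2)
  Task 4: C/T = 1/47 (approx. 0.0213)
Total utilization U = 4/15 + 7/44 + 1/5 + 1/47 = 20071/31020
Rounded to 4 decimal places: U = 0.6470
RM (Liu & Layland) bound for 4 tasks = 0.756828; compare with U = 20071/31020 (approx. 0.647034)
U <= bound, so schedulable by RM sufficient condition.

0.6470
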